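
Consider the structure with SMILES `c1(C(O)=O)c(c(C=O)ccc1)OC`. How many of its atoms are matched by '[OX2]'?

The query [OX2] means: aliphatic oxygen with two total connections — ether, hydroxyl, or ester single-bond O.
Check the 13 heavy atoms by environment: 6× c (aromatic, X3) → no; 2× C (X3) → no; 2× O (X1) → no; 2× O (X2) → match; 1× C (X4) → no.
That gives 2 matching atoms.

2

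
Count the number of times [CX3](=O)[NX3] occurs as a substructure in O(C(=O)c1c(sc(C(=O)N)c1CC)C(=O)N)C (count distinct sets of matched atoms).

2

[CX3](=O)[NX3] is the SMARTS for an amide: a carbonyl carbon bonded to a trivalent nitrogen.
The molecule carries 2 separate instances of a primary amide (-C(=O)NH2) meeting every constraint; each maps to a distinct set of atoms, giving 2 matches.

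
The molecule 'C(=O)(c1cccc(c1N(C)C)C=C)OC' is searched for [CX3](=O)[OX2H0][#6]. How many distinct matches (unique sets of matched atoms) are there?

[CX3](=O)[OX2H0][#6] is the SMARTS for an ester: a carbonyl carbon bonded to an oxygen that is itself bonded to carbon (no H on that O).
Exactly one fragment in the molecule meets all constraints, giving 1 match.

1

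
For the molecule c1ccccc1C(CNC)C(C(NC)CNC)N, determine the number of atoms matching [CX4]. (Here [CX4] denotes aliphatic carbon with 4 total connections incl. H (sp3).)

The query [CX4] means: C with X4: aliphatic carbon with exactly 4 total connections (bonds + H).
Check the 18 heavy atoms by environment: 8× C (X4) → match; 4× N (X3) → no; 6× c (aromatic, X3) → no.
That gives 8 matching atoms.

8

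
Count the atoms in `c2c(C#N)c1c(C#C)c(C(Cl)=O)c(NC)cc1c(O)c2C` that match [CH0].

Check the 21 heavy atoms by environment: 8× c (aromatic, H0) → no; 2× c (aromatic, H1) → no; 2× C (H3) → no; 3× C (H0) → match; 1× C (H1) → no; 1× N (H1) → no; 1× O (H1) → no; 1× N (H0) → no; 1× O (H0) → no; 1× Cl (H0) → no.
That gives 3 matching atoms.

3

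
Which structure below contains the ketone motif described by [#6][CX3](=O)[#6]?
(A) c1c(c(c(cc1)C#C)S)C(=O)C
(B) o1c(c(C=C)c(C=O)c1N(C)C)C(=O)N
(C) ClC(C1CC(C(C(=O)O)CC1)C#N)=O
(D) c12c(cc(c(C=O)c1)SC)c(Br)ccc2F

A

[#6][CX3](=O)[#6] describes a carbonyl carbon (no H) flanked by two carbons (a ketone).
(A) contains an acetyl/ketone group (-C(=O)CH3), which satisfies every atom and bond constraint.
(B) has a primary amide (-C(=O)NH2) but one neighbour of the carbonyl carbon is N, not C.
(C) has a carboxylic acid group (-C(=O)OH) but one neighbour of the carbonyl carbon is O, not C.
(D) has an aldehyde (-CHO) but the carbonyl carbon has H1, so it is not flanked by two carbons.
So the answer is (A).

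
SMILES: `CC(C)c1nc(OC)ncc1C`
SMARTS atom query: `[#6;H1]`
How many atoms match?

2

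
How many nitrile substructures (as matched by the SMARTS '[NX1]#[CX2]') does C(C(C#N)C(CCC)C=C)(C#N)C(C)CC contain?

2

[NX1]#[CX2] is the SMARTS for a nitrile: a nitrogen triple-bonded to a two-connected carbon.
The molecule carries 2 separate instances of a nitrile (-C#N) meeting every constraint; each maps to a distinct set of atoms, giving 2 matches.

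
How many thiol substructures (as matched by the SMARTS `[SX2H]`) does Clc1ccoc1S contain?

[SX2H] is the SMARTS for a thiol: an aliphatic sulfur with two connections, one being H.
Exactly one fragment in the molecule meets all constraints, giving 1 match.

1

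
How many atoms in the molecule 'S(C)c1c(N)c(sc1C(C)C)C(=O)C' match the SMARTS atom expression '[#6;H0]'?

5

The query [#6;H0] means: any carbon with no attached hydrogen.
Check the 14 heavy atoms by environment: 1× s (aromatic, H0) → no; 4× c (aromatic, H0) → match; 1× N (H2) → no; 1× C (H0) → match; 1× O (H0) → no; 4× C (H3) → no; 1× C (H1) → no; 1× S (H0) → no.
Summing the matching environments: 4 + 1 = 5 matching atoms.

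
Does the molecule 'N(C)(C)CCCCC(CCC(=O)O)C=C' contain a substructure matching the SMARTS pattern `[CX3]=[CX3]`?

The pattern [CX3]=[CX3] describes a non-aromatic C=C double bond between two sp2 carbons — an alkene.
The molecule carries a vinyl group (-CH=CH2), whose atoms satisfy every constraint of the query, so the pattern matches.

Yes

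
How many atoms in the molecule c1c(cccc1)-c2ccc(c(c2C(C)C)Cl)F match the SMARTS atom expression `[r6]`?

12

Check the 17 heavy atoms by environment: 12× c (aromatic, in 6-ring) → match; 1× Cl (acyclic) → no; 3× C (acyclic) → no; 1× F (acyclic) → no.
That gives 12 matching atoms.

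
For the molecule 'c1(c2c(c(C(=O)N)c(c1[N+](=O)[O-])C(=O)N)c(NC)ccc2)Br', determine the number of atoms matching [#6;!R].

3

Check the 22 heavy atoms by environment: 10× c (aromatic, in 6-ring) → no; 3× N (acyclic) → no; 3× C (acyclic) → match; 1× Br (acyclic) → no; 3× O (acyclic) → no; 1× N (charge +1, acyclic) → no; 1× O (charge -1, acyclic) → no.
That gives 3 matching atoms.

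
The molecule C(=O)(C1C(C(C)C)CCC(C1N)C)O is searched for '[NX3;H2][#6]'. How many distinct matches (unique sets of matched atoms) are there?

1

[NX3;H2][#6] is the SMARTS for a primary amine: a trivalent nitrogen with two H attached to carbon.
Exactly one fragment in the molecule meets all constraints, giving 1 match.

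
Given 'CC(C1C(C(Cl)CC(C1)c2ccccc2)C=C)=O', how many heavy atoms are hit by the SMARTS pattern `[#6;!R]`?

The query [#6;!R] means: carbon not in any ring.
Check the 18 heavy atoms by environment: 6× C (in 6-ring) → no; 6× c (aromatic, in 6-ring) → no; 4× C (acyclic) → match; 1× Cl (acyclic) → no; 1× O (acyclic) → no.
That gives 4 matching atoms.

4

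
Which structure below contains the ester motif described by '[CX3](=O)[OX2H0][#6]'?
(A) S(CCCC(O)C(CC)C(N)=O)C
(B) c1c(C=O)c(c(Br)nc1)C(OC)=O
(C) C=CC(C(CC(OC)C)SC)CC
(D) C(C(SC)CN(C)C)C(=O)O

B

[CX3](=O)[OX2H0][#6] describes a carbonyl carbon bonded to an oxygen that is itself bonded to carbon (no H on that O) (an ester).
(A) has a primary amide (-C(=O)NH2) but the carbonyl is bonded to N, not to an O-C linkage.
(B) contains a methyl-ester group (-C(=O)OCH3), which satisfies every atom and bond constraint.
(C) has a methoxy ether (-OCH3) but the ether oxygen is not adjacent to a C=O carbon.
(D) has a carboxylic acid group (-C(=O)OH) but the singly-bonded O carries H (OX2H1, not H0).
So the answer is (B).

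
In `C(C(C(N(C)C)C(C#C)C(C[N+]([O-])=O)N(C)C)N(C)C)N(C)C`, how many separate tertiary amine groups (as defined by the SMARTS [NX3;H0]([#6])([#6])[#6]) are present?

[NX3;H0]([#6])([#6])[#6] is the SMARTS for a tertiary amine: a trivalent nitrogen with no H, bonded to three carbons.
The molecule carries 4 separate instances of a dimethylamino group (-N(CH3)2) meeting every constraint; each maps to a distinct set of atoms, giving 4 matches.

4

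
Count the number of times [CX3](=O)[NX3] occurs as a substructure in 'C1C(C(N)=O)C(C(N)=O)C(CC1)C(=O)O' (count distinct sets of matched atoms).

2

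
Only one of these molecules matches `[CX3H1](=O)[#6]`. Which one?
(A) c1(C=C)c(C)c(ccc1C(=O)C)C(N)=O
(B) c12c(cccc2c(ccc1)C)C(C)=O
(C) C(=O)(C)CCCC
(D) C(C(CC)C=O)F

D

[CX3H1](=O)[#6] describes an sp2 carbon with one H, double-bonded to O and single-bonded to carbon (an aldehyde).
(A) has an acetyl/ketone group (-C(=O)CH3) but the carbonyl carbon has H0 (two carbon neighbours), not H1.
(B) has an acetyl/ketone group (-C(=O)CH3) but the carbonyl carbon has H0 (two carbon neighbours), not H1.
(C) has an acetyl/ketone group (-C(=O)CH3) but the carbonyl carbon has H0 (two carbon neighbours), not H1.
(D) contains an aldehyde (-CHO), which satisfies every atom and bond constraint.
So the answer is (D).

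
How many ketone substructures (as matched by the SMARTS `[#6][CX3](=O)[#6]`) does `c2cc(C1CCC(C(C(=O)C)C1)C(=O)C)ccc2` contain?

2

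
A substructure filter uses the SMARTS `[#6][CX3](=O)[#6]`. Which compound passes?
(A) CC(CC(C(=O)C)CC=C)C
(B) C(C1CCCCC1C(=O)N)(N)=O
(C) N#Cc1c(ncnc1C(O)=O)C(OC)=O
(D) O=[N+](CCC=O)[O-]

A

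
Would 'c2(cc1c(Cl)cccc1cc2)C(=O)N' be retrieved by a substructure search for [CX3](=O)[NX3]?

Yes

The pattern [CX3](=O)[NX3] describes a carbonyl carbon bonded to a trivalent nitrogen — an amide.
The molecule carries a primary amide (-C(=O)NH2), whose atoms satisfy every constraint of the query, so the pattern matches.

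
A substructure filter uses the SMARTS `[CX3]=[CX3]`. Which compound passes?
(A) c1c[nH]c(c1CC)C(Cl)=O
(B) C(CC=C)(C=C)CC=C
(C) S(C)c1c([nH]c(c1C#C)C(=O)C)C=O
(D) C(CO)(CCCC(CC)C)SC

B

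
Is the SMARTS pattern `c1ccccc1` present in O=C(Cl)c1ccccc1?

The pattern c1ccccc1 describes six aromatic carbons in a ring — a benzene ring.
The required atom environment is present in the molecule, so the pattern matches.

Yes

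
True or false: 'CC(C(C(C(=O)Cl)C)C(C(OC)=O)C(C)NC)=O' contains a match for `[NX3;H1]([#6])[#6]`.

The pattern [NX3;H1]([#6])[#6] describes a trivalent nitrogen with one H, bonded to two carbons — a secondary amine.
The molecule carries an N-methylamino group (-NHCH3), whose atoms satisfy every constraint of the query, so the pattern matches.

True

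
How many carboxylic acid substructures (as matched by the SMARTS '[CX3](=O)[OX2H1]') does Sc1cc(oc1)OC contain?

0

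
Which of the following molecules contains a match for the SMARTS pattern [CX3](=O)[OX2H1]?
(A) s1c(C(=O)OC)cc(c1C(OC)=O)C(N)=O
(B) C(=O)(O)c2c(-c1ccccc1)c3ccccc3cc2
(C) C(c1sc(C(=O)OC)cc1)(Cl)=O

[CX3](=O)[OX2H1] describes an sp2 carbon double-bonded to O and single-bonded to an -OH oxygen (a carboxylic acid).
(A) has a methyl-ester group (-C(=O)OCH3) but the singly-bonded O has no H (OX2H0, not OX2H1).
(B) contains a carboxylic acid group (-C(=O)OH), which satisfies every atom and bond constraint.
(C) has an acyl chloride (-C(=O)Cl) but the carbonyl is bonded to Cl, not to an -OH oxygen.
So the answer is (B).

B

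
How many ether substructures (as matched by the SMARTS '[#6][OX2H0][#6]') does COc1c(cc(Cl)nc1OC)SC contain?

[#6][OX2H0][#6] is the SMARTS for an ether: an aliphatic oxygen bridging two carbons with no H on the oxygen.
The molecule carries 2 separate instances of a methoxy ether (-OCH3) meeting every constraint; each maps to a distinct set of atoms, giving 2 matches.

2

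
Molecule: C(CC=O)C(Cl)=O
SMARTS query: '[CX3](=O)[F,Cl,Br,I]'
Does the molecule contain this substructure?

Yes

The pattern [CX3](=O)[F,Cl,Br,I] describes a carbonyl carbon bonded to a halogen — an acyl halide.
The molecule carries an acyl chloride (-C(=O)Cl), whose atoms satisfy every constraint of the query, so the pattern matches.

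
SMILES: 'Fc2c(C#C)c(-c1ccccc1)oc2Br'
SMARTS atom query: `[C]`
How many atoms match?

Check the 15 heavy atoms by environment: 1× o (aromatic) → no; 10× c (aromatic) → no; 2× C → match; 1× Br → no; 1× F → no.
That gives 2 matching atoms.

2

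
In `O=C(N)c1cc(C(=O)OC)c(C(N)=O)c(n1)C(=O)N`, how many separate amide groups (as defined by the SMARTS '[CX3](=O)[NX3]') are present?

[CX3](=O)[NX3] is the SMARTS for an amide: a carbonyl carbon bonded to a trivalent nitrogen.
The molecule carries 3 separate instances of a primary amide (-C(=O)NH2) meeting every constraint; each maps to a distinct set of atoms, giving 3 matches.

3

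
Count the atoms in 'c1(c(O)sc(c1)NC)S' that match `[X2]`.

3

Check the 9 heavy atoms by environment: 1× s (aromatic, X2) → match; 4× c (aromatic, X3) → no; 1× N (X3) → no; 1× C (X4) → no; 1× O (X2) → match; 1× S (X2) → match.
Summing the matching environments: 1 + 1 + 1 = 3 matching atoms.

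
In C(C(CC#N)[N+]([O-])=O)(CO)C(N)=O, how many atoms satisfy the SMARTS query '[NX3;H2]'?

1

The query [NX3;H2] means: aliphatic N with 3 total connections, two of them H — an -NH2 nitrogen (amine or amide).
Check the 13 heavy atoms by environment: 2× C (H2, X4) → no; 2× C (H1, X4) → no; 1× N (charge +1, H0, X3) → no; 1× O (charge -1, H0, X1) → no; 2× O (H0, X1) → no; 1× O (H1, X2) → no; 1× C (H0, X3) → no; 1× N (H2, X3) → match; 1× C (H0, X2) → no; 1× N (H0, X1) → no.
That gives 1 matching atom.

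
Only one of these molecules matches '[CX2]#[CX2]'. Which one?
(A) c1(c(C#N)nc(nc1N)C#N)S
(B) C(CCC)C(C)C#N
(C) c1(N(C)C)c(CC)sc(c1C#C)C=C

C

[CX2]#[CX2] describes a carbon-carbon triple bond (an alkyne).
(A) has a nitrile (-C#N) but the triple bond is C#N, not C#C.
(B) has a nitrile (-C#N) but the triple bond is C#N, not C#C.
(C) contains an ethynyl group (-C#CH), which satisfies every atom and bond constraint.
So the answer is (C).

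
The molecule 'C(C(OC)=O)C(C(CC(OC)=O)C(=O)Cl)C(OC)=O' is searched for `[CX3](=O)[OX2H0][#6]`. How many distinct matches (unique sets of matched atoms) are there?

3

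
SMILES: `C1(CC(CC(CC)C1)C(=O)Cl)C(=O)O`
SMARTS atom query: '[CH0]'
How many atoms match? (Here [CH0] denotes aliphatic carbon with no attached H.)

The query [CH0] means: aliphatic carbon with no attached hydrogen.
Check the 14 heavy atoms by environment: 3× C (H1) → no; 4× C (H2) → no; 1× C (H3) → no; 2× C (H0) → match; 2× O (H0) → no; 1× Cl (H0) → no; 1× O (H1) → no.
That gives 2 matching atoms.

2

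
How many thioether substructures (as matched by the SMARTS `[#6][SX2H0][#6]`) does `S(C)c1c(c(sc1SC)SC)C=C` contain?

[#6][SX2H0][#6] is the SMARTS for a thioether: an aliphatic sulfur bridging two carbons with no H on the sulfur.
The molecule carries 3 separate instances of a methylthio ether (-SCH3) meeting every constraint; each maps to a distinct set of atoms, giving 3 matches.

3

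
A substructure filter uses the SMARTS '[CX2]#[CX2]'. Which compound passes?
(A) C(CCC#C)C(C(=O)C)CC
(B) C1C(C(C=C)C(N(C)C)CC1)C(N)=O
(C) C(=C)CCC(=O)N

A

[CX2]#[CX2] describes a carbon-carbon triple bond (an alkyne).
(A) contains an ethynyl group (-C#CH), which satisfies every atom and bond constraint.
(B) has a vinyl group (-CH=CH2) but the C=C is a double bond; both carbons are CX3, not CX2.
(C) has a vinyl group (-CH=CH2) but the C=C is a double bond; both carbons are CX3, not CX2.
So the answer is (A).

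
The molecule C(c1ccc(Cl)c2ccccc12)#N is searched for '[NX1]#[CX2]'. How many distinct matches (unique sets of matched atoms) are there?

[NX1]#[CX2] is the SMARTS for a nitrile: a nitrogen triple-bonded to a two-connected carbon.
Exactly one fragment in the molecule meets all constraints, giving 1 match.

1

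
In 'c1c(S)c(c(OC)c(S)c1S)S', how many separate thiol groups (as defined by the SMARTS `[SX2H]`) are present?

[SX2H] is the SMARTS for a thiol: an aliphatic sulfur with two connections, one being H.
The molecule carries 4 separate instances of a thiol (-SH) meeting every constraint; each maps to a distinct set of atoms, giving 4 matches.

4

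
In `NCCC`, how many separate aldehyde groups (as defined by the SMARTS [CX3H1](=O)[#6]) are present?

0

[CX3H1](=O)[#6] is the SMARTS for an aldehyde: an sp2 carbon with one H, double-bonded to O and single-bonded to carbon.
No fragment in the molecule satisfies every constraint, giving 0 matches.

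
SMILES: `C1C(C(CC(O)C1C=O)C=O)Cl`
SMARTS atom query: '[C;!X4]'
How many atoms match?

2

The query [C;!X4] means: aliphatic carbon that does not have four total connections.
Check the 12 heavy atoms by environment: 6× C (X4) → no; 1× Cl (X1) → no; 2× C (X3) → match; 2× O (X1) → no; 1× O (X2) → no.
That gives 2 matching atoms.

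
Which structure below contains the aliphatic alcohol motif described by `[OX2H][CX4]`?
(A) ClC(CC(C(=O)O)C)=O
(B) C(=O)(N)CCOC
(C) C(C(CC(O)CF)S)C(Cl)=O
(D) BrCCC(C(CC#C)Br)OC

[OX2H][CX4] describes a hydroxyl oxygen bound to an sp3 (X4) carbon (an aliphatic alcohol).
(A) has a carboxylic acid group (-C(=O)OH) but the -OH is on a CX3 carbonyl carbon, not a CX4 carbon.
(B) has a methoxy ether (-OCH3) but the oxygen has H0 (ether), not H1.
(C) contains a hydroxyl group (-OH), which satisfies every atom and bond constraint.
(D) has a methoxy ether (-OCH3) but the oxygen has H0 (ether), not H1.
So the answer is (C).

C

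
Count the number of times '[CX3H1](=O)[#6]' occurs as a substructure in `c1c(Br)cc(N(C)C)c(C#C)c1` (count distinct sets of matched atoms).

0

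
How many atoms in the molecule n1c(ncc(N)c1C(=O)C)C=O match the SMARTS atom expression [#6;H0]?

4

The query [#6;H0] means: any carbon with no attached hydrogen.
Check the 12 heavy atoms by environment: 2× n (aromatic, H0) → no; 3× c (aromatic, H0) → match; 1× c (aromatic, H1) → no; 1× C (H1) → no; 2× O (H0) → no; 1× C (H0) → match; 1× C (H3) → no; 1× N (H2) → no.
Summing the matching environments: 3 + 1 = 4 matching atoms.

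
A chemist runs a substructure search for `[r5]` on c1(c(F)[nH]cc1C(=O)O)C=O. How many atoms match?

The query [r5] means: r5 matches atoms in a five-membered ring.
Check the 11 heavy atoms by environment: 1× n (aromatic, in 5-ring) → match; 4× c (aromatic, in 5-ring) → match; 1× F (acyclic) → no; 2× C (acyclic) → no; 3× O (acyclic) → no.
Summing the matching environments: 1 + 4 = 5 matching atoms.

5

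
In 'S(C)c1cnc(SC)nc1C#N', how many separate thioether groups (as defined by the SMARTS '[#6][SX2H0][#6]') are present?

2

[#6][SX2H0][#6] is the SMARTS for a thioether: an aliphatic sulfur bridging two carbons with no H on the sulfur.
The molecule carries 2 separate instances of a methylthio ether (-SCH3) meeting every constraint; each maps to a distinct set of atoms, giving 2 matches.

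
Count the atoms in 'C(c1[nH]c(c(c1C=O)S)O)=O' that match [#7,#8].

The query [#7,#8] means: nitrogen or oxygen (comma = OR).
Check the 11 heavy atoms by environment: 1× n (aromatic) → match; 4× c (aromatic) → no; 2× C → no; 3× O → match; 1× S → no.
Summing the matching environments: 1 + 3 = 4 matching atoms.

4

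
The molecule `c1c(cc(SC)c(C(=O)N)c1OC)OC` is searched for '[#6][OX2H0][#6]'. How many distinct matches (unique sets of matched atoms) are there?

[#6][OX2H0][#6] is the SMARTS for an ether: an aliphatic oxygen bridging two carbons with no H on the oxygen.
The molecule carries 2 separate instances of a methoxy ether (-OCH3) meeting every constraint; each maps to a distinct set of atoms, giving 2 matches.

2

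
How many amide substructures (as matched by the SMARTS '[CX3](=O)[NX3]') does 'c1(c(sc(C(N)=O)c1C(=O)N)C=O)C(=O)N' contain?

3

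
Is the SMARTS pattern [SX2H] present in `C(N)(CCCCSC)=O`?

The pattern [SX2H] describes an aliphatic sulfur with two connections, one being H — a thiol.
The closest candidate here is a methylthio ether (-SCH3), but the sulfur has H0 (bonded to two carbons), not H1. No other fragment satisfies the full query, so there is no match.

No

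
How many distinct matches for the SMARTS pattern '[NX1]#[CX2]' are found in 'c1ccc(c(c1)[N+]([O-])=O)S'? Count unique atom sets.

0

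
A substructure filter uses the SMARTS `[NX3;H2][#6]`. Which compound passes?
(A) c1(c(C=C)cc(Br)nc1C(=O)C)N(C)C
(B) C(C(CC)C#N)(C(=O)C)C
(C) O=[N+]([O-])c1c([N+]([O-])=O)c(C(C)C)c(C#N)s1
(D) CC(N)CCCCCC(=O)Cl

D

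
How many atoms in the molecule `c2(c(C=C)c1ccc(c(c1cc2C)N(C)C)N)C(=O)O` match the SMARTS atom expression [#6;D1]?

4

The query [#6;D1] means: carbon bonded to exactly one heavy atom.
Check the 20 heavy atoms by environment: 7× c (aromatic, D3) → no; 3× c (aromatic, D2) → no; 4× C (D1) → match; 1× N (D1) → no; 1× C (D2) → no; 1× N (D3) → no; 1× C (D3) → no; 2× O (D1) → no.
That gives 4 matching atoms.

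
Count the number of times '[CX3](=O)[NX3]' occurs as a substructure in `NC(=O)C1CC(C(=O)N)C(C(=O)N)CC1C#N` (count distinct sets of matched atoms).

3

[CX3](=O)[NX3] is the SMARTS for an amide: a carbonyl carbon bonded to a trivalent nitrogen.
The molecule carries 3 separate instances of a primary amide (-C(=O)NH2) meeting every constraint; each maps to a distinct set of atoms, giving 3 matches.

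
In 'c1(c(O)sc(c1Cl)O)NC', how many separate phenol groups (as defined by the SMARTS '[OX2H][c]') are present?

2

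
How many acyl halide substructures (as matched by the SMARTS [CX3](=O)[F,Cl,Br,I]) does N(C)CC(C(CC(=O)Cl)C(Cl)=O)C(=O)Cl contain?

3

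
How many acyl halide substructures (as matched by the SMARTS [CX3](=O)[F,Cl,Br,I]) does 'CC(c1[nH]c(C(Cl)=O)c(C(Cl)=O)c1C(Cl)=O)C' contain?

[CX3](=O)[F,Cl,Br,I] is the SMARTS for an acyl halide: a carbonyl carbon bonded to a halogen.
The molecule carries 3 separate instances of an acyl chloride (-C(=O)Cl) meeting every constraint; each maps to a distinct set of atoms, giving 3 matches.

3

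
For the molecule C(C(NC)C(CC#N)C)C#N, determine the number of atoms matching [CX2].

The query [CX2] means: C with X2: aliphatic carbon with exactly 2 total connections.
Check the 11 heavy atoms by environment: 6× C (X4) → no; 1× N (X3) → no; 2× C (X2) → match; 2× N (X1) → no.
That gives 2 matching atoms.

2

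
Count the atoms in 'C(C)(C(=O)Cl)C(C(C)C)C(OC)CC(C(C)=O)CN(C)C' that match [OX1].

2

The query [OX1] means: aliphatic oxygen with one total connection — typically a carbonyl =O or an oxide.
Check the 21 heavy atoms by environment: 14× C (X4) → no; 2× C (X3) → no; 2× O (X1) → match; 1× Cl (X1) → no; 1× N (X3) → no; 1× O (X2) → no.
That gives 2 matching atoms.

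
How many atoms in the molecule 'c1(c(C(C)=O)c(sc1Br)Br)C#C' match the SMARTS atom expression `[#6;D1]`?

2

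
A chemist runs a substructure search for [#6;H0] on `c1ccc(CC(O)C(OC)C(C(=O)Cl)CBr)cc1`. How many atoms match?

The query [#6;H0] means: any carbon with no attached hydrogen.
Check the 18 heavy atoms by environment: 2× C (H2) → no; 3× C (H1) → no; 1× O (H1) → no; 1× C (H0) → match; 2× O (H0) → no; 1× Cl (H0) → no; 1× c (aromatic, H0) → match; 5× c (aromatic, H1) → no; 1× C (H3) → no; 1× Br (H0) → no.
Summing the matching environments: 1 + 1 = 2 matching atoms.

2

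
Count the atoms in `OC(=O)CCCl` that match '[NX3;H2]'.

0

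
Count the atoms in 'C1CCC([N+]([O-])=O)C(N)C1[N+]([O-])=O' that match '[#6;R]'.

6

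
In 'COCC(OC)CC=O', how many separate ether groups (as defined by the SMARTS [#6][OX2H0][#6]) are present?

[#6][OX2H0][#6] is the SMARTS for an ether: an aliphatic oxygen bridging two carbons with no H on the oxygen.
The molecule carries 2 separate instances of a methoxy ether (-OCH3) meeting every constraint; each maps to a distinct set of atoms, giving 2 matches.

2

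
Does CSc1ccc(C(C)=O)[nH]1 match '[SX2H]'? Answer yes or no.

No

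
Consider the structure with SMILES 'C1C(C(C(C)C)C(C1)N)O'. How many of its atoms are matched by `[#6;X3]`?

0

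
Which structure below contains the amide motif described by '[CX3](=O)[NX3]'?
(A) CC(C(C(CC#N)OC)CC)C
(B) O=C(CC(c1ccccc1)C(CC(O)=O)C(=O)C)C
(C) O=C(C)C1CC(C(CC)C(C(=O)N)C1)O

C

[CX3](=O)[NX3] describes a carbonyl carbon bonded to a trivalent nitrogen (an amide).
(A) has a nitrile (-C#N) but the nitrile N is NX1 (triple-bonded), not NX3.
(B) has a carboxylic acid group (-C(=O)OH) but the carbonyl is bonded to O, not to an NX3 nitrogen.
(C) contains a primary amide (-C(=O)NH2), which satisfies every atom and bond constraint.
So the answer is (C).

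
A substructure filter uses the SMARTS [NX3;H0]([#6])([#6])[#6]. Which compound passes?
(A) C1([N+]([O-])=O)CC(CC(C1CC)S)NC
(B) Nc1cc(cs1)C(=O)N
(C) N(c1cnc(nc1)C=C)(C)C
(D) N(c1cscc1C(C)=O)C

C

[NX3;H0]([#6])([#6])[#6] describes a trivalent nitrogen with no H, bonded to three carbons (a tertiary amine).
(A) has an N-methylamino group (-NHCH3) but the nitrogen still has one H (H1), not H0.
(B) has a primary amino group (-NH2) but the nitrogen has H2, not H0 with three carbons.
(C) contains a dimethylamino group (-N(CH3)2), which satisfies every atom and bond constraint.
(D) has an N-methylamino group (-NHCH3) but the nitrogen still has one H (H1), not H0.
So the answer is (C).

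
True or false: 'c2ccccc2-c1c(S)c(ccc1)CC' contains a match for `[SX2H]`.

True

The pattern [SX2H] describes an aliphatic sulfur with two connections, one being H — a thiol.
The molecule carries a thiol (-SH), whose atoms satisfy every constraint of the query, so the pattern matches.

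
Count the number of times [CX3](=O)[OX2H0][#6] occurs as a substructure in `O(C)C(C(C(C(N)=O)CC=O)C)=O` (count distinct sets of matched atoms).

[CX3](=O)[OX2H0][#6] is the SMARTS for an ester: a carbonyl carbon bonded to an oxygen that is itself bonded to carbon (no H on that O).
Exactly one fragment in the molecule meets all constraints, giving 1 match.

1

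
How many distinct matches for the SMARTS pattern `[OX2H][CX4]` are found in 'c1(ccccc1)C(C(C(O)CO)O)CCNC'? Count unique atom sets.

[OX2H][CX4] is the SMARTS for an aliphatic alcohol: a hydroxyl oxygen bound to an sp3 (X4) carbon.
The molecule carries 3 separate instances of a hydroxyl group (-OH) meeting every constraint; each maps to a distinct set of atoms, giving 3 matches.

3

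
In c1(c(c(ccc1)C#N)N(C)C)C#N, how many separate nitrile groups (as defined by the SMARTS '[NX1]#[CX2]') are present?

2

[NX1]#[CX2] is the SMARTS for a nitrile: a nitrogen triple-bonded to a two-connected carbon.
The molecule carries 2 separate instances of a nitrile (-C#N) meeting every constraint; each maps to a distinct set of atoms, giving 2 matches.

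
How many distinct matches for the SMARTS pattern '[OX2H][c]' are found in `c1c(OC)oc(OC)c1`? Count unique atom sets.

0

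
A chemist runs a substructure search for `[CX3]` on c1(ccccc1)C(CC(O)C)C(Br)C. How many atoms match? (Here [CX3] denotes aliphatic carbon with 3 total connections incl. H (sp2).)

0

The query [CX3] means: C with X3: aliphatic carbon with exactly 3 total connections.
Check the 14 heavy atoms by environment: 6× C (X4) → no; 6× c (aromatic, X3) → no; 1× O (X2) → no; 1× Br (X1) → no.
No environment satisfies the query, so 0 matching atoms.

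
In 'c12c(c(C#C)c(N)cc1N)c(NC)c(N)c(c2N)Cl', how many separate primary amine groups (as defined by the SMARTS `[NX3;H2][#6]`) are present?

4

[NX3;H2][#6] is the SMARTS for a primary amine: a trivalent nitrogen with two H attached to carbon.
The molecule carries 4 separate instances of a primary amino group (-NH2) meeting every constraint; each maps to a distinct set of atoms, giving 4 matches.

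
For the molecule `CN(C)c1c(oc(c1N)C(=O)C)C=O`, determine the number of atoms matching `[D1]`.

6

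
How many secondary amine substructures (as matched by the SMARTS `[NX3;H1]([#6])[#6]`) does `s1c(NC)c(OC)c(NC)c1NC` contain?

[NX3;H1]([#6])[#6] is the SMARTS for a secondary amine: a trivalent nitrogen with one H, bonded to two carbons.
The molecule carries 3 separate instances of an N-methylamino group (-NHCH3) meeting every constraint; each maps to a distinct set of atoms, giving 3 matches.

3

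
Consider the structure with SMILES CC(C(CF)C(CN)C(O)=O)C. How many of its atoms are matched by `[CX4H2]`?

The query [CX4H2] means: sp3 carbon (X4) with exactly two hydrogens.
Check the 12 heavy atoms by environment: 2× C (H2, X4) → match; 3× C (H1, X4) → no; 2× C (H3, X4) → no; 1× C (H0, X3) → no; 1× O (H0, X1) → no; 1× O (H1, X2) → no; 1× F (H0, X1) → no; 1× N (H2, X3) → no.
That gives 2 matching atoms.

2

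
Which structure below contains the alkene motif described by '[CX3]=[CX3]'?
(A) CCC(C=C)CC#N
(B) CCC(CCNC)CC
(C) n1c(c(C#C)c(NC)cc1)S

A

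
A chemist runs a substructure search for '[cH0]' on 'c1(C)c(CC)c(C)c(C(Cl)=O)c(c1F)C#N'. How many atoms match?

The query [cH0] means: aromatic carbon with no attached hydrogen (substituted or ring-fusion).
Check the 16 heavy atoms by environment: 6× c (aromatic, H0) → match; 3× C (H3) → no; 2× C (H0) → no; 1× O (H0) → no; 1× Cl (H0) → no; 1× C (H2) → no; 1× N (H0) → no; 1× F (H0) → no.
That gives 6 matching atoms.

6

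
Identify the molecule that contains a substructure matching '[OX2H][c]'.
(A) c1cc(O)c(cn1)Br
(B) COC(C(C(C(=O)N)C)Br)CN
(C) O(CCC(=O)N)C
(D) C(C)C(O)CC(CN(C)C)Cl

A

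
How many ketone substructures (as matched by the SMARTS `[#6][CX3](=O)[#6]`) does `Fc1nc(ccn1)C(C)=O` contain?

1

[#6][CX3](=O)[#6] is the SMARTS for a ketone: a carbonyl carbon (no H) flanked by two carbons.
Exactly one fragment in the molecule meets all constraints, giving 1 match.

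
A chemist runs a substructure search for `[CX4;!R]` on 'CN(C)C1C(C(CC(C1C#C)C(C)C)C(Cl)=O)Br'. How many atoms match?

The query [CX4;!R] means: aliphatic carbon with four total connections, not in a ring.
Check the 18 heavy atoms by environment: 6× C (X4, in 6-ring) → no; 2× C (X2, acyclic) → no; 1× N (X3, acyclic) → no; 5× C (X4, acyclic) → match; 1× C (X3, acyclic) → no; 1× O (X1, acyclic) → no; 1× Cl (X1, acyclic) → no; 1× Br (X1, acyclic) → no.
That gives 5 matching atoms.

5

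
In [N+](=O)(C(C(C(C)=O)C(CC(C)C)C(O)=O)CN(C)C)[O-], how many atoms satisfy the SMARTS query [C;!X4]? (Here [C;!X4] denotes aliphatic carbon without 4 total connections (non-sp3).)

2

The query [C;!X4] means: aliphatic carbon that does not have four total connections.
Check the 20 heavy atoms by environment: 11× C (X4) → no; 2× C (X3) → match; 3× O (X1) → no; 1× N (charge +1, X3) → no; 1× O (charge -1, X1) → no; 1× O (X2) → no; 1× N (X3) → no.
That gives 2 matching atoms.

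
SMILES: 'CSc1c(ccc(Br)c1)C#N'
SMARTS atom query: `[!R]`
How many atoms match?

5

The query [!R] means: !R matches any atom not in a ring.
Check the 11 heavy atoms by environment: 6× c (aromatic, in 6-ring) → no; 1× Br (acyclic) → match; 1× S (acyclic) → match; 2× C (acyclic) → match; 1× N (acyclic) → match.
Summing the matching environments: 1 + 1 + 2 + 1 = 5 matching atoms.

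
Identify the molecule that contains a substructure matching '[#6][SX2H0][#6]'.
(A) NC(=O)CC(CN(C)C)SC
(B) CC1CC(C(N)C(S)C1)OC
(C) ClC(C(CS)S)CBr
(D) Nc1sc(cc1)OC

A

[#6][SX2H0][#6] describes an aliphatic sulfur bridging two carbons with no H on the sulfur (a thioether).
(A) contains a methylthio ether (-SCH3), which satisfies every atom and bond constraint.
(B) has a thiol (-SH) but the sulfur has H1, not H0 bridging two carbons.
(C) has a thiol (-SH) but the sulfur has H1, not H0 bridging two carbons.
(D) has a methoxy ether (-OCH3) but the bridging atom is O, not S.
So the answer is (A).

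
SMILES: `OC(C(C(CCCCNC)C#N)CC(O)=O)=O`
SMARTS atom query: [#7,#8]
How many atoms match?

The query [#7,#8] means: nitrogen or oxygen (comma = OR).
Check the 17 heavy atoms by environment: 11× C → no; 4× O → match; 2× N → match.
Summing the matching environments: 4 + 2 = 6 matching atoms.

6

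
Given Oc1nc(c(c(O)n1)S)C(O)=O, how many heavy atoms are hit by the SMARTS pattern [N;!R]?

0

The query [N;!R] means: aliphatic nitrogen not in a ring.
Check the 12 heavy atoms by environment: 2× n (aromatic, in 6-ring) → no; 4× c (aromatic, in 6-ring) → no; 1× C (acyclic) → no; 4× O (acyclic) → no; 1× S (acyclic) → no.
No environment satisfies the query, so 0 matching atoms.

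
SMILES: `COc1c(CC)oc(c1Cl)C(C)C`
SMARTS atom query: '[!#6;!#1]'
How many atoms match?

3

The query [!#6;!#1] means: not carbon and not hydrogen — any heteroatom.
Check the 13 heavy atoms by environment: 1× o (aromatic) → match; 4× c (aromatic) → no; 6× C → no; 1× O → match; 1× Cl → match.
Summing the matching environments: 1 + 1 + 1 = 3 matching atoms.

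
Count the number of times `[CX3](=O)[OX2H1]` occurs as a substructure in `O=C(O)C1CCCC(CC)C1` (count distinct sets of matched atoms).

1

[CX3](=O)[OX2H1] is the SMARTS for a carboxylic acid: an sp2 carbon double-bonded to O and single-bonded to an -OH oxygen.
Exactly one fragment in the molecule meets all constraints, giving 1 match.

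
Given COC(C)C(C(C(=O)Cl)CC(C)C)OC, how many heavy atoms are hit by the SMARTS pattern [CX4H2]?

1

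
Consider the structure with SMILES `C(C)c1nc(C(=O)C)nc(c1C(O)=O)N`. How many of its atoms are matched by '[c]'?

4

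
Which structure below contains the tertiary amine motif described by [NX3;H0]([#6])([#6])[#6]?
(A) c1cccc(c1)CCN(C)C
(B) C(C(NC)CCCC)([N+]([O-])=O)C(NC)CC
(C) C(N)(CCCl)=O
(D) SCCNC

[NX3;H0]([#6])([#6])[#6] describes a trivalent nitrogen with no H, bonded to three carbons (a tertiary amine).
(A) contains a dimethylamino group (-N(CH3)2), which satisfies every atom and bond constraint.
(B) has an N-methylamino group (-NHCH3) but the nitrogen still has one H (H1), not H0.
(C) has a primary amide (-C(=O)NH2) but the amide nitrogen has H2 and only one carbon neighbour.
(D) has an N-methylamino group (-NHCH3) but the nitrogen still has one H (H1), not H0.
So the answer is (A).

A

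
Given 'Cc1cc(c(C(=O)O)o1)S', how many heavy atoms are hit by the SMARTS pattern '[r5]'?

Check the 10 heavy atoms by environment: 1× o (aromatic, in 5-ring) → match; 4× c (aromatic, in 5-ring) → match; 2× C (acyclic) → no; 2× O (acyclic) → no; 1× S (acyclic) → no.
Summing the matching environments: 1 + 4 = 5 matching atoms.

5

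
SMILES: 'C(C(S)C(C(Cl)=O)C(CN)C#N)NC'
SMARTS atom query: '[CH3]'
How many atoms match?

Check the 14 heavy atoms by environment: 2× C (H2) → no; 3× C (H1) → no; 1× N (H2) → no; 2× C (H0) → no; 1× N (H0) → no; 1× N (H1) → no; 1× C (H3) → match; 1× O (H0) → no; 1× Cl (H0) → no; 1× S (H1) → no.
That gives 1 matching atom.

1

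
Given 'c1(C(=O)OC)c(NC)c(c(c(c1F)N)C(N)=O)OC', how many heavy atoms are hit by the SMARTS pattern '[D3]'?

The query [D3] means: atom with exactly three heavy-atom neighbours.
Check the 19 heavy atoms by environment: 6× c (aromatic, D3) → match; 2× O (D2) → no; 3× C (D1) → no; 2× C (D3) → match; 2× O (D1) → no; 2× N (D1) → no; 1× F (D1) → no; 1× N (D2) → no.
Summing the matching environments: 6 + 2 = 8 matching atoms.

8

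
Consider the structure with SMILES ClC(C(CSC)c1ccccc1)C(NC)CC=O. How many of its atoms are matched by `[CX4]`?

7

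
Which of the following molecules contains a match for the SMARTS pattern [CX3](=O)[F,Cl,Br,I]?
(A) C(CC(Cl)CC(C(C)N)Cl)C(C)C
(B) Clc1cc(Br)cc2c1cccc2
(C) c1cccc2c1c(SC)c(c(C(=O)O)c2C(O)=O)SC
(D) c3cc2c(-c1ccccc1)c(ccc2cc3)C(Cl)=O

D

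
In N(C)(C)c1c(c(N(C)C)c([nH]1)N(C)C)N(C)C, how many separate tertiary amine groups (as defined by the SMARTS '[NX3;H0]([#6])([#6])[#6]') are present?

[NX3;H0]([#6])([#6])[#6] is the SMARTS for a tertiary amine: a trivalent nitrogen with no H, bonded to three carbons.
The molecule carries 4 separate instances of a dimethylamino group (-N(CH3)2) meeting every constraint; each maps to a distinct set of atoms, giving 4 matches.

4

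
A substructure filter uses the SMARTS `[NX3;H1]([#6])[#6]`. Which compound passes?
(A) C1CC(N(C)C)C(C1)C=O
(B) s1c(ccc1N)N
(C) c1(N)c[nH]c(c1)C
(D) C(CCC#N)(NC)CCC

D

[NX3;H1]([#6])[#6] describes a trivalent nitrogen with one H, bonded to two carbons (a secondary amine).
(A) has a dimethylamino group (-N(CH3)2) but the nitrogen has H0, not H1.
(B) has a primary amino group (-NH2) but the nitrogen has H2 and only one carbon neighbour.
(C) has a primary amino group (-NH2) but the nitrogen has H2 and only one carbon neighbour.
(D) contains an N-methylamino group (-NHCH3), which satisfies every atom and bond constraint.
So the answer is (D).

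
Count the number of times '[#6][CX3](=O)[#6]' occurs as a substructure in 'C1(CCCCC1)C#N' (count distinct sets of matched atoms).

0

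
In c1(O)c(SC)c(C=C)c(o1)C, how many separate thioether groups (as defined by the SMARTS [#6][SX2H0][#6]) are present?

1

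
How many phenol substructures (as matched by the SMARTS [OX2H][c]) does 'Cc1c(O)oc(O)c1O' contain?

3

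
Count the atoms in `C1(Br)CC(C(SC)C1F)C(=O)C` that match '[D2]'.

The query [D2] means: atom with exactly two heavy-atom neighbours.
Check the 12 heavy atoms by environment: 5× C (D3) → no; 1× C (D2) → match; 1× O (D1) → no; 2× C (D1) → no; 1× S (D2) → match; 1× Br (D1) → no; 1× F (D1) → no.
Summing the matching environments: 1 + 1 = 2 matching atoms.

2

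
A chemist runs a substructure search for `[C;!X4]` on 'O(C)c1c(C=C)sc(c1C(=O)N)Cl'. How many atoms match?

3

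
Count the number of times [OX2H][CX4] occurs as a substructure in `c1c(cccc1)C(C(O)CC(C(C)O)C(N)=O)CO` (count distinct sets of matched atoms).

3

[OX2H][CX4] is the SMARTS for an aliphatic alcohol: a hydroxyl oxygen bound to an sp3 (X4) carbon.
The molecule carries 3 separate instances of a hydroxyl group (-OH) meeting every constraint; each maps to a distinct set of atoms, giving 3 matches.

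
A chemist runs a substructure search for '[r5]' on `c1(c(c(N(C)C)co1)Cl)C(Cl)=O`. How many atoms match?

5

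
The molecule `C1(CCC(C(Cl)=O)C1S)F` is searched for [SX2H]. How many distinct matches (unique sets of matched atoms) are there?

[SX2H] is the SMARTS for a thiol: an aliphatic sulfur with two connections, one being H.
Exactly one fragment in the molecule meets all constraints, giving 1 match.

1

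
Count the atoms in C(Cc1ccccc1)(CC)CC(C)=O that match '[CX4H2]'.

3

Check the 14 heavy atoms by environment: 3× C (H2, X4) → match; 1× C (H1, X4) → no; 2× C (H3, X4) → no; 1× C (H0, X3) → no; 1× O (H0, X1) → no; 1× c (aromatic, H0, X3) → no; 5× c (aromatic, H1, X3) → no.
That gives 3 matching atoms.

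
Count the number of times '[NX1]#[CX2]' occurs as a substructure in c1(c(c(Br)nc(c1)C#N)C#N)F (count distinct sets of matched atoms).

[NX1]#[CX2] is the SMARTS for a nitrile: a nitrogen triple-bonded to a two-connected carbon.
The molecule carries 2 separate instances of a nitrile (-C#N) meeting every constraint; each maps to a distinct set of atoms, giving 2 matches.

2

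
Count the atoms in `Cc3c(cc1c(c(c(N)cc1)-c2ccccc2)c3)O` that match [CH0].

Check the 19 heavy atoms by environment: 7× c (aromatic, H0) → no; 9× c (aromatic, H1) → no; 1× N (H2) → no; 1× C (H3) → no; 1× O (H1) → no.
No environment satisfies the query, so 0 matching atoms.

0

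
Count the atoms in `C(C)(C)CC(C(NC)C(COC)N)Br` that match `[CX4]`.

10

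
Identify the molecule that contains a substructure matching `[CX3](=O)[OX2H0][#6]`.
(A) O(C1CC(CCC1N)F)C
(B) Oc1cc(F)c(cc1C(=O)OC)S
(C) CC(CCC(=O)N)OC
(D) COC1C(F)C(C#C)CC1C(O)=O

B

[CX3](=O)[OX2H0][#6] describes a carbonyl carbon bonded to an oxygen that is itself bonded to carbon (no H on that O) (an ester).
(A) has a methoxy ether (-OCH3) but the ether oxygen is not adjacent to a C=O carbon.
(B) contains a methyl-ester group (-C(=O)OCH3), which satisfies every atom and bond constraint.
(C) has a primary amide (-C(=O)NH2) but the carbonyl is bonded to N, not to an O-C linkage.
(D) has a carboxylic acid group (-C(=O)OH) but the singly-bonded O carries H (OX2H1, not H0).
So the answer is (B).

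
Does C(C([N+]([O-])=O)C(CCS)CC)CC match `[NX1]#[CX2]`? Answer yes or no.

No

The pattern [NX1]#[CX2] describes a nitrogen triple-bonded to a two-connected carbon — a nitrile.
The closest candidate here is a nitro group (-[N+](=O)[O-]), but there is no C#N triple bond. No other fragment satisfies the full query, so there is no match.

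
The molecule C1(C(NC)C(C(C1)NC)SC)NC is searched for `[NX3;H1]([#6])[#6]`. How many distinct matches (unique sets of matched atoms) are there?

3

[NX3;H1]([#6])[#6] is the SMARTS for a secondary amine: a trivalent nitrogen with one H, bonded to two carbons.
The molecule carries 3 separate instances of an N-methylamino group (-NHCH3) meeting every constraint; each maps to a distinct set of atoms, giving 3 matches.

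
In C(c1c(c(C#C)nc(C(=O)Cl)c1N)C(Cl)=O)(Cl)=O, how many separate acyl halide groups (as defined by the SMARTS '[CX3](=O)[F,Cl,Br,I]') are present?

3

[CX3](=O)[F,Cl,Br,I] is the SMARTS for an acyl halide: a carbonyl carbon bonded to a halogen.
The molecule carries 3 separate instances of an acyl chloride (-C(=O)Cl) meeting every constraint; each maps to a distinct set of atoms, giving 3 matches.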